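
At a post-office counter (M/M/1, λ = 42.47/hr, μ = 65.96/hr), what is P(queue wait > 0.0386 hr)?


ρ = 42.47/65.96 = 0.6439
P(Wq > t) = ρ·e^{−(μ−λ)t} = 0.6439·e^{−0.9067}
= 0.6439·0.403849 = 0.260028

Final: 0.260028


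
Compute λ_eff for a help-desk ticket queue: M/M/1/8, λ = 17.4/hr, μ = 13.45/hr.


ρ = 1.2937; P_K = (1−ρ)ρ^8/(1−ρ^9) = 0.251823
λ_eff = λ(1 − P_K) = 17.4·(1 − 0.251823) = 17.4·0.748177 = 13.0183 /hr

Final: 13.0183 /hr


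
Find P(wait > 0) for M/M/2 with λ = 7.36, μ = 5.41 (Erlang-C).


a = λ/μ = 1.3604; ρ = a/2 = 0.6802
P₀ = 0.190319 (from M/M/c formula)
C(c,a) = [a^c/(c!(1−ρ))]·P₀ = [1.85081/(2·0.3198)]·0.190319
= 2.89389·0.190319 = 0.550763

Final: 0.550763


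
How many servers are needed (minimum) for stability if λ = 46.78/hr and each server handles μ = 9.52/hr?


Stability requires cμ > λ ⇔ c > λ/μ.
λ/μ = 46.78/9.52 = 4.9139
Minimum integer c = ⌊4.9139⌋ + 1 = 5
Check: 5·9.52 = 47.60 > 46.78, while 4·9.52 = 38.08 ≤ 46.78

Final: 5 servers


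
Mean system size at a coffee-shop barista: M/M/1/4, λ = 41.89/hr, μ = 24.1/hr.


ρ = 41.89/24.1 = 1.7382
L = ρ[1 − (K+1)ρ^K + Kρ^(K+1)] / [(1−ρ)(1−ρ^(K+1))]
Numerator: 1.7382·(1 − 5·9.127950 + 4·15.865969) = 32.719605
Denominator: (-0.7382)·(-14.865969) = 10.973676
L = 32.719605/10.973676 = 2.9816

Final: 2.9816


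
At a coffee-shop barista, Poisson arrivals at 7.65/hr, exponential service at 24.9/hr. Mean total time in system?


W = 1/(μ−λ) = 1/(24.9 − 7.65) = 1/17.25 = 0.05797 hr

Final: 0.05797 hr


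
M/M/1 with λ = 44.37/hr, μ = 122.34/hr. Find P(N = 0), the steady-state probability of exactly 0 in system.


ρ = 44.37/122.34 = 0.3627
P_n = (1−ρ)·ρ^n = (1 − 0.3627)·0.3627^0 = 0.6373·1.000000 = 0.637322

Final: 0.637322


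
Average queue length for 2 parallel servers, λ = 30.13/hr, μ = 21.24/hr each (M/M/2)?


a = λ/μ = 1.4185; ρ = a/2 = 0.7093
P₀ = 0.170087
Lq = P₀·a^c·ρ / (c!·(1−ρ)²) = 0.170087·2.01228·0.7093/(2·0.08452)
= 1.43608

Final: 1.43608


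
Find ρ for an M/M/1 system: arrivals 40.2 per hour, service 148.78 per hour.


ρ = λ/μ = 40.2/148.78 = 0.2702

Final: 0.2702


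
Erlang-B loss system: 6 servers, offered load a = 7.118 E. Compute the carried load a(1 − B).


B(6,7.118) = 0.338642 (Erlang-B)
Carried load = a(1 − B) = 7.118·(1 − 0.338642) = 7.118·0.661358 = 4.7075 E

Final: 4.7075 Erlangs


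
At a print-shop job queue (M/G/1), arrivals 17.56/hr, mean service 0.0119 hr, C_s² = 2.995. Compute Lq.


ρ = λ·E[S] = 17.56·0.0119 = 0.2090
Lq = ρ²(1+C_s²)/(2(1−ρ)) = 0.04367·(1+2.995)/(2·0.7910)
= 0.04367·3.9950/1.5821 = 0.11026

Final: 0.11026


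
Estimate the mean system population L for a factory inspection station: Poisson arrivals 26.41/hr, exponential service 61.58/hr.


ρ = λ/μ = 26.41/61.58 = 0.4289
L = ρ/(1−ρ) = 0.4289/(1 − 0.4289) = 0.4289/0.5711 = 0.7509

Final: 0.7509


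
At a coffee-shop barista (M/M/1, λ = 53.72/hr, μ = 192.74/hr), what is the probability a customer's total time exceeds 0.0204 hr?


W ~ Exponential(μ−λ) for M/M/1.
μ − λ = 192.74 − 53.72 = 139.0200
P(W > t) = e^{−(μ−λ)t} = e^{−2.8360} = 0.058659

Final: 0.058659


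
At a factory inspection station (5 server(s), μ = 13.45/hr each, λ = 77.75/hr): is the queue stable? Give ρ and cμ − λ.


Total capacity cμ = 5·13.45 = 67.25/hr
ρ = λ/(cμ) = 77.75/67.25 = 1.1561
Stable ⇔ ρ < 1: NO
Spare capacity = cμ − λ = 67.25 − 77.75 = -10.50/hr

Final: ρ = 1.1561; unstable; margin = -10.50/hr


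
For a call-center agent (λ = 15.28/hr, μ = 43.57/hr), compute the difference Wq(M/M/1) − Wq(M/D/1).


ρ = 15.28/43.57 = 0.3507
Wq(M/M/1) = ρ/(μ−λ) = 0.3507/28.29 = 0.01240 hr
Wq(M/D/1) = ρ/(2(μ−λ)) = 0.006198 hr
Savings = 0.01240 − 0.006198 = 0.006198 hr

Final: 0.006198 hr


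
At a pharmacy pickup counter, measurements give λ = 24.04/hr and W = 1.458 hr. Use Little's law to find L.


L = λW = 24.04·1.458 = 35.0503

Final: 35.0503


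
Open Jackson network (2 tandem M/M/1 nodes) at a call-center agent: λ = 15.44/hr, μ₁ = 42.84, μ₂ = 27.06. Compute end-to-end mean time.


Each node sees arrival rate λ = 15.44/hr (tandem ⇒ throughput preserved).
W₁ = 1/(μ₁−λ) = 1/(42.84−15.44) = 0.03650 hr
W₂ = 1/(μ₂−λ) = 1/(27.06−15.44) = 0.08606 hr
W_total = W₁ + W₂ = 0.03650 + 0.08606 = 0.12255 hr

Final: 0.12255 hr


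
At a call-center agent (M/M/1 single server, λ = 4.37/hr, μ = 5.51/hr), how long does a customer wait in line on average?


ρ = 4.37/5.51 = 0.7931
Wq = ρ/(μ−λ) = 0.7931/(5.51 − 4.37) = 0.7931/1.14 = 0.6957 hr

Final: 0.6957 hr


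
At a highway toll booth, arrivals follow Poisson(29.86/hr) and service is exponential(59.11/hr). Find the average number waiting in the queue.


ρ = 29.86/59.11 = 0.5052
Lq = ρ²/(1−ρ) = 0.2552/0.4948 = 0.5157

Final: 0.5157


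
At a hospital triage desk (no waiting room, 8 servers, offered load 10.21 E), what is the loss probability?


B(c,a) = (a^c/c!) / Σ_{k=0}^{c} a^k/k!
a^8/8! = 2928.770984
Σ terms (k=0..8): 1.00000 + 10.21000 + 52.12205 + 177.38871 + 452.78468 + 924.58632 + 1573.33772 + 2294.82545 + 2928.77098 = 8415.025927
B = 2928.770984/8415.025927 = 0.348041

Final: 0.348041


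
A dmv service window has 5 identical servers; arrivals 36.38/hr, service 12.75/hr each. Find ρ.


ρ = λ/(cμ) = 36.38/(5·12.75) = 36.38/63.75 = 0.5707

Final: 0.5707


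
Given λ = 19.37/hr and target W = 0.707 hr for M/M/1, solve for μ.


W = 1/(μ−λ) ⇒ μ − λ = 1/W = 1/0.707 = 1.4144
μ = λ + 1/W = 19.37 + 1.4144 = 20.7844 per hr

Final: 20.7844 /hr


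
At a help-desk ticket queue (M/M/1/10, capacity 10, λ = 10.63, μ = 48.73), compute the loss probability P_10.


ρ = λ/μ = 10.63/48.73 = 0.2181
P_K = (1−ρ)ρ^K/(1−ρ^(K+1)) = (0.7819·0.0000002440)/(1 − 0.00000005322)
= 0.0000001908/1.000000 = 0.0000001908

Final: 0.0000001908


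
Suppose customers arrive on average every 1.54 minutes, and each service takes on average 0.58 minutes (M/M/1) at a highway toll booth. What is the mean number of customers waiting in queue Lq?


λ = 60/1.54 = 38.9610 /hr
μ = 60/0.58 = 103.4483 /hr
ρ = λ/μ = 38.9610/103.4483 = 0.3766
Lq = ρ²/(1−ρ) = 0.1418/0.6234 = 0.2275

Final: 0.2275


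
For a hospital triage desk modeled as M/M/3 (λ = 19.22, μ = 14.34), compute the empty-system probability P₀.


a = λ/μ = 19.22/14.34 = 1.3403; ρ = a/c = 0.4468
Σ_{k=0}^{2} a^k/k! (terms k=0..2) = 1.00000 + 1.34031 + 0.89821 = 3.23852
Tail: a^3/(3!(1−ρ)) = 2.40776/(6·0.5532) = 0.72536
P₀ = 1/(3.23852 + 0.72536) = 1/3.96388 = 0.252278

Final: 0.252278


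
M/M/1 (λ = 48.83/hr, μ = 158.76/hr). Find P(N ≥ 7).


ρ = 48.83/158.76 = 0.3076
P(N ≥ n) = ρ^n = 0.3076^7 = 0.0002604

Final: 0.0002604


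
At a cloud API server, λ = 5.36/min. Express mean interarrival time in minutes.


Mean interarrival time = 1/λ = 1/5.36 minute = 0.18657 minute
In minutes: 0.18657 × 1 = 0.1866 min

Final: 0.1866 min


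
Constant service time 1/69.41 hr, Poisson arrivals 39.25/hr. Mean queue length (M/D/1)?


ρ = 39.25/69.41 = 0.5655
M/D/1: Lq = ρ²/(2(1−ρ)) = 0.3198/(2·0.4345) = 0.36796

Final: 0.36796


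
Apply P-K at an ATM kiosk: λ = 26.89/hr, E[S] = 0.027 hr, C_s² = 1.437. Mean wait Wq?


ρ = λ·E[S] = 26.89·0.027 = 0.7260
E[S²] = E[S]²(1+C_s²) = 0.027²·(1+1.437) = 0.001777
Wq = λ·E[S²]/(2(1−ρ)) = 26.89·0.001777/(2·0.2740) = 0.08718 hr

Final: 0.08718 hr


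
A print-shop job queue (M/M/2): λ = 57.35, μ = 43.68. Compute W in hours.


a = 1.3130; ρ = 0.6565; P₀ = 0.207380
Lq = P₀·a^c·ρ/(c!(1−ρ)²) = 0.99438
Wq = Lq/λ = 0.99438/57.35 = 0.01734 hr
W = Wq + 1/μ = 0.01734 + 0.02289 = 0.04023 hr

Final: 0.04023 hr


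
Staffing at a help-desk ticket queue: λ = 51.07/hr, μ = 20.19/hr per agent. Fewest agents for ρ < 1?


Stability requires cμ > λ ⇔ c > λ/μ.
λ/μ = 51.07/20.19 = 2.5295
Minimum integer c = ⌊2.5295⌋ + 1 = 3
Check: 3·20.19 = 60.57 > 51.07, while 2·20.19 = 40.38 ≤ 51.07

Final: 3 servers


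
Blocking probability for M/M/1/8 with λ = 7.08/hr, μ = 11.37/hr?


ρ = λ/μ = 7.08/11.37 = 0.6227
P_K = (1−ρ)ρ^K/(1−ρ^(K+1)) = (0.3773·0.022604)/(1 − 0.014075)
= 0.008529/0.985925 = 0.008650

Final: 0.008650


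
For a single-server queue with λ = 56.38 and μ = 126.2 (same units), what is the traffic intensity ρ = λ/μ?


ρ = λ/μ = 56.38/126.2 = 0.4468

Final: 0.4468


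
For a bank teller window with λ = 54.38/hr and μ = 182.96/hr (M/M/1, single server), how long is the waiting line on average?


ρ = 54.38/182.96 = 0.2972
Lq = ρ²/(1−ρ) = 0.08834/0.7028 = 0.1257

Final: 0.1257


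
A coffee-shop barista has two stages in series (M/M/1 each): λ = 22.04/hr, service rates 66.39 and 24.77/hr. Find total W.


Each node sees arrival rate λ = 22.04/hr (tandem ⇒ throughput preserved).
W₁ = 1/(μ₁−λ) = 1/(66.39−22.04) = 0.02255 hr
W₂ = 1/(μ₂−λ) = 1/(24.77−22.04) = 0.36630 hr
W_total = W₁ + W₂ = 0.02255 + 0.36630 = 0.38885 hr

Final: 0.38885 hr


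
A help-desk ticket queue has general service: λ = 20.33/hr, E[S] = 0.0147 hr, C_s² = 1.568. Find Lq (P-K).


ρ = λ·E[S] = 20.33·0.0147 = 0.2989
Lq = ρ²(1+C_s²)/(2(1−ρ)) = 0.08931·(1+1.568)/(2·0.7011)
= 0.08931·2.5680/1.4023 = 0.16356

Final: 0.16356


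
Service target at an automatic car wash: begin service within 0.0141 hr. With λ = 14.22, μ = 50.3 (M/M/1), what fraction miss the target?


ρ = 14.22/50.3 = 0.2827
P(Wq > t) = ρ·e^{−(μ−λ)t} = 0.2827·e^{−0.5087}
= 0.2827·0.601260 = 0.169978

Final: 0.169978


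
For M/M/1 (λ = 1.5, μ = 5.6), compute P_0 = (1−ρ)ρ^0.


ρ = 1.5/5.6 = 0.2679
P_n = (1−ρ)·ρ^n = (1 − 0.2679)·0.2679^0 = 0.7321·1.000000 = 0.732143

Final: 0.732143


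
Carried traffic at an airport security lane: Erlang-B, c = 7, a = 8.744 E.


B(7,8.744) = 0.348487 (Erlang-B)
Carried load = a(1 − B) = 8.744·(1 − 0.348487) = 8.744·0.651513 = 5.6968 E

Final: 5.6968 Erlangs


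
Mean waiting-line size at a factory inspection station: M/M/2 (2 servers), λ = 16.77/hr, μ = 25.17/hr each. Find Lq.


a = λ/μ = 0.6663; ρ = a/2 = 0.3331
P₀ = 0.500224
Lq = P₀·a^c·ρ / (c!·(1−ρ)²) = 0.500224·0.44391·0.3331/(2·0.44471)
= 0.08317

Final: 0.08317


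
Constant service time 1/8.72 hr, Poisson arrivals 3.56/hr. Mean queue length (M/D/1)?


ρ = 3.56/8.72 = 0.4083
M/D/1: Lq = ρ²/(2(1−ρ)) = 0.1667/(2·0.5917) = 0.14083

Final: 0.14083


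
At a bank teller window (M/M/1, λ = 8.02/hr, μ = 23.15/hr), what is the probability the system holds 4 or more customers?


ρ = 8.02/23.15 = 0.3464
P(N ≥ n) = ρ^n = 0.3464^4 = 0.014404

Final: 0.014404


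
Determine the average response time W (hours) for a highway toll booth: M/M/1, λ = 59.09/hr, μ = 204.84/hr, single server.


W = 1/(μ−λ) = 1/(204.84 − 59.09) = 1/145.75 = 0.006861 hr

Final: 0.006861 hr


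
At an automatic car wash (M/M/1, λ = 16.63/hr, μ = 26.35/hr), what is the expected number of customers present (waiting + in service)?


ρ = λ/μ = 16.63/26.35 = 0.6311
L = ρ/(1−ρ) = 0.6311/(1 − 0.6311) = 0.6311/0.3689 = 1.7109

Final: 1.7109


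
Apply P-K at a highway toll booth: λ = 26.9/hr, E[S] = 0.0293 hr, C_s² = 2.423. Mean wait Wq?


ρ = λ·E[S] = 26.9·0.0293 = 0.7882
E[S²] = E[S]²(1+C_s²) = 0.0293²·(1+2.423) = 0.002939
Wq = λ·E[S²]/(2(1−ρ)) = 26.9·0.002939/(2·0.2118) = 0.18659 hr

Final: 0.18659 hr


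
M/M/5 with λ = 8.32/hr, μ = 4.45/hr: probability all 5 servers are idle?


a = λ/μ = 8.32/4.45 = 1.8697; ρ = a/c = 0.3739
Σ_{k=0}^{4} a^k/k! (terms k=0..4) = 1.00000 + 1.86966 + 1.74782 + 1.08928 + 0.50915 = 6.21591
Tail: a^5/(5!(1−ρ)) = 22.84634/(120·0.6261) = 0.30410
P₀ = 1/(6.21591 + 0.30410) = 1/6.52000 = 0.153374

Final: 0.153374


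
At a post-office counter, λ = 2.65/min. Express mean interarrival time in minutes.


Mean interarrival time = 1/λ = 1/2.65 minute = 0.37736 minute
In minutes: 0.37736 × 1 = 0.3774 min

Final: 0.3774 min


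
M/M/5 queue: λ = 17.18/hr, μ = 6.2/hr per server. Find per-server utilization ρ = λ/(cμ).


ρ = λ/(cμ) = 17.18/(5·6.2) = 17.18/31.00 = 0.5542

Final: 0.5542


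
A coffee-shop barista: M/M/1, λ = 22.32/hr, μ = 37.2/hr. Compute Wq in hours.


ρ = 22.32/37.2 = 0.6000
Wq = ρ/(μ−λ) = 0.6000/(37.2 − 22.32) = 0.6000/14.88 = 0.04032 hr

Final: 0.04032 hr


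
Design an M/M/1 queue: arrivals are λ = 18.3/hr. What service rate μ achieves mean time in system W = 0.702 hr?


W = 1/(μ−λ) ⇒ μ − λ = 1/W = 1/0.702 = 1.4245
μ = λ + 1/W = 18.3 + 1.4245 = 19.7245 per hr

Final: 19.7245 /hr


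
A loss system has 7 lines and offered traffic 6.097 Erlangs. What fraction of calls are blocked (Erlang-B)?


B(c,a) = (a^c/c!) / Σ_{k=0}^{c} a^k/k!
a^7/7! = 62.141657
Σ terms (k=0..7): 1.00000 + 6.09700 + 18.58670 + 37.77438 + 57.57760 + 70.21012 + 71.34519 + 62.14166 = 324.732646
B = 62.141657/324.732646 = 0.191363

Final: 0.191363


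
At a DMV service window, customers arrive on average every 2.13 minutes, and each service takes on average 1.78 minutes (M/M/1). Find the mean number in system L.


λ = 60/2.13 = 28.1690 /hr
μ = 60/1.78 = 33.7079 /hr
ρ = λ/μ = 28.1690/33.7079 = 0.8357
L = ρ/(1−ρ) = 0.8357/0.1643 = 5.0857

Final: 5.0857


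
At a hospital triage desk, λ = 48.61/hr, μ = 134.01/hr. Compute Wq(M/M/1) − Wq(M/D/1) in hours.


ρ = 48.61/134.01 = 0.3627
Wq(M/M/1) = ρ/(μ−λ) = 0.3627/85.40 = 0.004247 hr
Wq(M/D/1) = ρ/(2(μ−λ)) = 0.002124 hr
Savings = 0.004247 − 0.002124 = 0.002124 hr

Final: 0.002124 hr


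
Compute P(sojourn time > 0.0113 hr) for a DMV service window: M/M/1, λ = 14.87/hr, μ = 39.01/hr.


W ~ Exponential(μ−λ) for M/M/1.
μ − λ = 39.01 − 14.87 = 24.1400
P(W > t) = e^{−(μ−λ)t} = e^{−0.2728} = 0.761259

Final: 0.761259


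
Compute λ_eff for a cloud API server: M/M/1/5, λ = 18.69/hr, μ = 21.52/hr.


ρ = 0.8685; P_K = (1−ρ)ρ^5/(1−ρ^6) = 0.113829
λ_eff = λ(1 − P_K) = 18.69·(1 − 0.113829) = 18.69·0.886171 = 16.5625 /hr

Final: 16.5625 /hr


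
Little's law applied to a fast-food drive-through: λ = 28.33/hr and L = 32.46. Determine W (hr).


W = L/λ = 32.46/28.33 = 1.1458 hr

Final: 1.1458 hr


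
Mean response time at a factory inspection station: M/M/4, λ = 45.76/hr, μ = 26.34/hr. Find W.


a = 1.7373; ρ = 0.4343; P₀ = 0.172675
Lq = P₀·a^c·ρ/(c!(1−ρ)²) = 0.08895
Wq = Lq/λ = 0.08895/45.76 = 0.001944 hr
W = Wq + 1/μ = 0.001944 + 0.03797 = 0.03991 hr

Final: 0.03991 hr


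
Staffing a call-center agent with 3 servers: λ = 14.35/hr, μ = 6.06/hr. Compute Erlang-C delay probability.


a = λ/μ = 2.3680; ρ = a/3 = 0.7893
P₀ = 0.059965 (from M/M/c formula)
C(c,a) = [a^c/(c!(1−ρ))]·P₀ = [13.27816/(6·0.2107)]·0.059965
= 10.50465·0.059965 = 0.629914

Final: 0.629914


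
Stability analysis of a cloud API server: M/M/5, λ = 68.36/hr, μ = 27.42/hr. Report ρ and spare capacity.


Total capacity cμ = 5·27.42 = 137.10/hr
ρ = λ/(cμ) = 68.36/137.10 = 0.4986
Stable ⇔ ρ < 1: YES
Spare capacity = cμ − λ = 137.10 − 68.36 = 68.74/hr

Final: ρ = 0.4986; stable; margin = 68.74/hr


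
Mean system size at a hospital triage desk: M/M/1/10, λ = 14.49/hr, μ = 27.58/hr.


ρ = 14.49/27.58 = 0.5254
L = ρ[1 − (K+1)ρ^K + Kρ^(K+1)] / [(1−ρ)(1−ρ^(K+1))]
Numerator: 0.5254·(1 − 11·0.001602 + 10·0.0008418) = 0.520543
Denominator: (0.4746)·(0.999158) = 0.474220
L = 0.520543/0.474220 = 1.0977

Final: 1.0977


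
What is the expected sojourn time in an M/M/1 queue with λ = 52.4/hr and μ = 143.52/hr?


W = 1/(μ−λ) = 1/(143.52 − 52.4) = 1/91.12 = 0.01097 hr

Final: 0.01097 hr


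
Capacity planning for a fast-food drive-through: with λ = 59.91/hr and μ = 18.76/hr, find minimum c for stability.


Stability requires cμ > λ ⇔ c > λ/μ.
λ/μ = 59.91/18.76 = 3.1935
Minimum integer c = ⌊3.1935⌋ + 1 = 4
Check: 4·18.76 = 75.04 > 59.91, while 3·18.76 = 56.28 ≤ 59.91

Final: 4 servers


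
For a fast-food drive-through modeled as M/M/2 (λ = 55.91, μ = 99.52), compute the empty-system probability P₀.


a = λ/μ = 55.91/99.52 = 0.5618; ρ = a/c = 0.2809
Σ_{k=0}^{1} a^k/k! (terms k=0..1) = 1.00000 + 0.56180 = 1.56180
Tail: a^2/(2!(1−ρ)) = 0.31562/(2·0.7191) = 0.21945
P₀ = 1/(1.56180 + 0.21945) = 1/1.78125 = 0.561404

Final: 0.561404


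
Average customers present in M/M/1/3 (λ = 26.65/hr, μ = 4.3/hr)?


ρ = 26.65/4.3 = 6.1977
L = ρ[1 − (K+1)ρ^K + Kρ^(K+1)] / [(1−ρ)(1−ρ^(K+1))]
Numerator: 6.1977·(1 − 4·238.059915 + 3·1475.417842) = 21537.004561
Denominator: (-5.1977)·(-1474.417842) = 7663.543902
L = 21537.004561/7663.543902 = 2.8103

Final: 2.8103


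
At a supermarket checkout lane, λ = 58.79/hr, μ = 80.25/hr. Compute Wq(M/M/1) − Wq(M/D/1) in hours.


ρ = 58.79/80.25 = 0.7326
Wq(M/M/1) = ρ/(μ−λ) = 0.7326/21.46 = 0.03414 hr
Wq(M/D/1) = ρ/(2(μ−λ)) = 0.01707 hr
Savings = 0.03414 − 0.01707 = 0.01707 hr

Final: 0.01707 hr


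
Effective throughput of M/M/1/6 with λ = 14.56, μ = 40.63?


ρ = 0.3584; P_K = (1−ρ)ρ^6/(1−ρ^7) = 0.001360
λ_eff = λ(1 − P_K) = 14.56·(1 − 0.001360) = 14.56·0.998640 = 14.5402 /hr

Final: 14.5402 /hr


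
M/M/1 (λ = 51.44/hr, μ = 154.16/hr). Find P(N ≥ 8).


ρ = 51.44/154.16 = 0.3337
P(N ≥ n) = ρ^n = 0.3337^8 = 0.0001537

Final: 0.0001537


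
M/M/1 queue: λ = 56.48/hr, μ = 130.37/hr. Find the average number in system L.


ρ = λ/μ = 56.48/130.37 = 0.4332
L = ρ/(1−ρ) = 0.4332/(1 − 0.4332) = 0.4332/0.5668 = 0.7644

Final: 0.7644


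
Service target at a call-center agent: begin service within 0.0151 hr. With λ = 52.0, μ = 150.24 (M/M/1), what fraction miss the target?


ρ = 52.0/150.24 = 0.3461
P(Wq > t) = ρ·e^{−(μ−λ)t} = 0.3461·e^{−1.4834}
= 0.3461·0.226860 = 0.078519

Final: 0.078519


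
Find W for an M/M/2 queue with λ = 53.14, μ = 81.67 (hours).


a = 0.6507; ρ = 0.3253; P₀ = 0.509054
Lq = P₀·a^c·ρ/(c!(1−ρ)²) = 0.07702
Wq = Lq/λ = 0.07702/53.14 = 0.001449 hr
W = Wq + 1/μ = 0.001449 + 0.01224 = 0.01369 hr

Final: 0.01369 hr


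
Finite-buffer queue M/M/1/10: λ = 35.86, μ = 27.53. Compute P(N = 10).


ρ = λ/μ = 35.86/27.53 = 1.3026
P_K = (1−ρ)ρ^K/(1−ρ^(K+1)) = (-0.3026·14.061794)/(1 − 18.316598)
= -4.254804/-17.316598 = 0.245707

Final: 0.245707


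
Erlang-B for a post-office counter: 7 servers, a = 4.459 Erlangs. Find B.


B(c,a) = (a^c/c!) / Σ_{k=0}^{c} a^k/k!
a^7/7! = 6.953953
Σ terms (k=0..7): 1.00000 + 4.45900 + 9.94134 + 14.77615 + 16.47171 + 14.68947 + 10.91672 + 6.95395 = 79.208342
B = 6.953953/79.208342 = 0.087793

Final: 0.087793


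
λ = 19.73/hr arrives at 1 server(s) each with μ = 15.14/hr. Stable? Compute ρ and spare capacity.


Total capacity cμ = 1·15.14 = 15.14/hr
ρ = λ/(cμ) = 19.73/15.14 = 1.3032
Stable ⇔ ρ < 1: NO
Spare capacity = cμ − λ = 15.14 − 19.73 = -4.59/hr

Final: ρ = 1.3032; unstable; margin = -4.59/hr


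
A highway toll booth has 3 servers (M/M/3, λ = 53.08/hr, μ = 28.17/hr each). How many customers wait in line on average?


a = λ/μ = 1.8843; ρ = a/3 = 0.6281
P₀ = 0.130589
Lq = P₀·a^c·ρ / (c!·(1−ρ)²) = 0.130589·6.69009·0.6281/(6·0.13832)
= 0.66121

Final: 0.66121


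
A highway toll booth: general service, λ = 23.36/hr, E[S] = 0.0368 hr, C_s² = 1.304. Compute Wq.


ρ = λ·E[S] = 23.36·0.0368 = 0.8596
E[S²] = E[S]²(1+C_s²) = 0.0368²·(1+1.304) = 0.003120
Wq = λ·E[S²]/(2(1−ρ)) = 23.36·0.003120/(2·0.1404) = 0.25966 hr

Final: 0.25966 hr


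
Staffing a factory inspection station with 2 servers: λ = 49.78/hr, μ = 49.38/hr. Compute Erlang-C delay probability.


a = λ/μ = 1.0081; ρ = a/2 = 0.5041
P₀ = 0.329743 (from M/M/c formula)
C(c,a) = [a^c/(c!(1−ρ))]·P₀ = [1.01627/(2·0.4959)]·0.329743
= 1.02457·0.329743 = 0.337843

Final: 0.337843


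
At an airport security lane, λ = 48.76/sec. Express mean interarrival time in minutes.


Mean interarrival time = 1/λ = 1/48.76 second = 0.02051 second
In minutes: 0.02051 × 0.0166667 = 0.0003418 min

Final: 0.0003418 min


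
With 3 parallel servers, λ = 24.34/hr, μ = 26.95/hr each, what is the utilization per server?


ρ = λ/(cμ) = 24.34/(3·26.95) = 24.34/80.85 = 0.3011

Final: 0.3011


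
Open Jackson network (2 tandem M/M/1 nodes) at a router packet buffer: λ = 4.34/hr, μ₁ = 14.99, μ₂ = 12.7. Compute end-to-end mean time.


Each node sees arrival rate λ = 4.34/hr (tandem ⇒ throughput preserved).
W₁ = 1/(μ₁−λ) = 1/(14.99−4.34) = 0.09390 hr
W₂ = 1/(μ₂−λ) = 1/(12.7−4.34) = 0.11962 hr
W_total = W₁ + W₂ = 0.09390 + 0.11962 = 0.21351 hr

Final: 0.21351 hr


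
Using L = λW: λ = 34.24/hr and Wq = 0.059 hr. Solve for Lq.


Lq = λWq = 34.24·0.059 = 2.0202

Final: 2.0202


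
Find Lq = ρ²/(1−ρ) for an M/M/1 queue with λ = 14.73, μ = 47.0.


ρ = 14.73/47.0 = 0.3134
Lq = ρ²/(1−ρ) = 0.09822/0.6866 = 0.1431

Final: 0.1431


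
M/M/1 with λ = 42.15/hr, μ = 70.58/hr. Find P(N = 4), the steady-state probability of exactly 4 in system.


ρ = 42.15/70.58 = 0.5972
P_n = (1−ρ)·ρ^n = (1 − 0.5972)·0.5972^4 = 0.4028·0.127193 = 0.051234

Final: 0.051234


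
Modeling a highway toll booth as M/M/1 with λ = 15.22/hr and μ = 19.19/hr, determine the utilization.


ρ = λ/μ = 15.22/19.19 = 0.7931

Final: 0.7931


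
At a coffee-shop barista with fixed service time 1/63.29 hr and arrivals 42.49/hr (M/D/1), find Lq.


ρ = 42.49/63.29 = 0.6714
M/D/1: Lq = ρ²/(2(1−ρ)) = 0.4507/(2·0.3286) = 0.68572

Final: 0.68572


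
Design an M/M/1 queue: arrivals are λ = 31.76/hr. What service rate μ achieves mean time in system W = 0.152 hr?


W = 1/(μ−λ) ⇒ μ − λ = 1/W = 1/0.152 = 6.5789
μ = λ + 1/W = 31.76 + 6.5789 = 38.3389 per hr

Final: 38.3389 /hr


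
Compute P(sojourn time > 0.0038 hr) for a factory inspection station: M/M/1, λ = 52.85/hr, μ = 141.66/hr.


W ~ Exponential(μ−λ) for M/M/1.
μ − λ = 141.66 − 52.85 = 88.8100
P(W > t) = e^{−(μ−λ)t} = e^{−0.3375} = 0.713568

Final: 0.713568


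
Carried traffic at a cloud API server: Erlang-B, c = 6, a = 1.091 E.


B(6,1.091) = 0.0007868 (Erlang-B)
Carried load = a(1 − B) = 1.091·(1 − 0.0007868) = 1.091·0.999213 = 1.0901 E

Final: 1.0901 Erlangs


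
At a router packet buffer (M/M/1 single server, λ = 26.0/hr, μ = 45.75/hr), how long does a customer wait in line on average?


ρ = 26.0/45.75 = 0.5683
Wq = ρ/(μ−λ) = 0.5683/(45.75 − 26.0) = 0.5683/19.75 = 0.02877 hr

Final: 0.02877 hr


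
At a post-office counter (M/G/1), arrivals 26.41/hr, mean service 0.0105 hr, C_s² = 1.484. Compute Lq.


ρ = λ·E[S] = 26.41·0.0105 = 0.2773
Lq = ρ²(1+C_s²)/(2(1−ρ)) = 0.07690·(1+1.484)/(2·0.7227)
= 0.07690·2.4840/1.4454 = 0.13215

Final: 0.13215


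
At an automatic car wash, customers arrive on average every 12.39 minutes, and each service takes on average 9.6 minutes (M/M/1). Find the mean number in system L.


λ = 60/12.39 = 4.8426 /hr
μ = 60/9.6 = 6.2500 /hr
ρ = λ/μ = 4.8426/6.2500 = 0.7748
L = ρ/(1−ρ) = 0.7748/0.2252 = 3.4409

Final: 3.4409


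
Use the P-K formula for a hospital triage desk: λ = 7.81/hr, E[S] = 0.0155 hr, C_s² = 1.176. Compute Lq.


ρ = λ·E[S] = 7.81·0.0155 = 0.1211
Lq = ρ²(1+C_s²)/(2(1−ρ)) = 0.01465·(1+1.176)/(2·0.8789)
= 0.01465·2.1760/1.7579 = 0.01814

Final: 0.01814


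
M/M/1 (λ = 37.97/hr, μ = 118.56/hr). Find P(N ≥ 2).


ρ = 37.97/118.56 = 0.3203
P(N ≥ n) = ρ^n = 0.3203^2 = 0.102566

Final: 0.102566


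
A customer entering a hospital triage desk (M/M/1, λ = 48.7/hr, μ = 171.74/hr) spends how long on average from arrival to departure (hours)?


W = 1/(μ−λ) = 1/(171.74 − 48.7) = 1/123.04 = 0.008127 hr

Final: 0.008127 hr


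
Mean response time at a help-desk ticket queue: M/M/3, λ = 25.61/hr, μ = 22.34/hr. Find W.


a = 1.1464; ρ = 0.3821; P₀ = 0.311542
Lq = P₀·a^c·ρ/(c!(1−ρ)²) = 0.07830
Wq = Lq/λ = 0.07830/25.61 = 0.003057 hr
W = Wq + 1/μ = 0.003057 + 0.04476 = 0.04782 hr

Final: 0.04782 hr


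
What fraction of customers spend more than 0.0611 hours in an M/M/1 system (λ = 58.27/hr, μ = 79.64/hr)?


W ~ Exponential(μ−λ) for M/M/1.
μ − λ = 79.64 − 58.27 = 21.3700
P(W > t) = e^{−(μ−λ)t} = e^{−1.3057} = 0.270981

Final: 0.270981


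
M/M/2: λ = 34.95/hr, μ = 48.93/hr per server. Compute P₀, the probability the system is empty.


a = λ/μ = 34.95/48.93 = 0.7143; ρ = a/c = 0.3571
Σ_{k=0}^{1} a^k/k! (terms k=0..1) = 1.00000 + 0.71429 = 1.71429
Tail: a^2/(2!(1−ρ)) = 0.51020/(2·0.6429) = 0.39683
P₀ = 1/(1.71429 + 0.39683) = 1/2.11111 = 0.473684

Final: 0.473684


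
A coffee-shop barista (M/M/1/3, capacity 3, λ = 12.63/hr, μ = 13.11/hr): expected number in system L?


ρ = 12.63/13.11 = 0.9634
L = ρ[1 − (K+1)ρ^K + Kρ^(K+1)] / [(1−ρ)(1−ρ^(K+1))]
Numerator: 0.9634·(1 − 4·0.894133 + 3·0.861396) = 0.007376
Denominator: (0.03661)·(0.138604) = 0.005075
L = 0.007376/0.005075 = 1.4534

Final: 1.4534


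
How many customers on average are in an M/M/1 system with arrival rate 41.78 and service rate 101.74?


ρ = λ/μ = 41.78/101.74 = 0.4107
L = ρ/(1−ρ) = 0.4107/(1 − 0.4107) = 0.4107/0.5893 = 0.6968

Final: 0.6968


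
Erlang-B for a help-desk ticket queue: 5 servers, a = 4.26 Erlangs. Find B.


B(c,a) = (a^c/c!) / Σ_{k=0}^{c} a^k/k!
a^5/5! = 11.691406
Σ terms (k=0..5): 1.00000 + 4.26000 + 9.07380 + 12.88480 + 13.72231 + 11.69141 = 52.632310
B = 11.691406/52.632310 = 0.222134

Final: 0.222134


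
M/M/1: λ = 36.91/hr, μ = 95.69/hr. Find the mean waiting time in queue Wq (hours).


ρ = 36.91/95.69 = 0.3857
Wq = ρ/(μ−λ) = 0.3857/(95.69 − 36.91) = 0.3857/58.78 = 0.006562 hr

Final: 0.006562 hr


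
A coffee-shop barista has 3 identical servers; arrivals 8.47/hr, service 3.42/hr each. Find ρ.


ρ = λ/(cμ) = 8.47/(3·3.42) = 8.47/10.26 = 0.8255

Final: 0.8255


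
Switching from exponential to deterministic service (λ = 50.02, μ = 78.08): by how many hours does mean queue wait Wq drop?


ρ = 50.02/78.08 = 0.6406
Wq(M/M/1) = ρ/(μ−λ) = 0.6406/28.06 = 0.02283 hr
Wq(M/D/1) = ρ/(2(μ−λ)) = 0.01142 hr
Savings = 0.02283 − 0.01142 = 0.01142 hr

Final: 0.01142 hr


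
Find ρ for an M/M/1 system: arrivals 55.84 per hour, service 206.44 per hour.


ρ = λ/μ = 55.84/206.44 = 0.2705

Final: 0.2705


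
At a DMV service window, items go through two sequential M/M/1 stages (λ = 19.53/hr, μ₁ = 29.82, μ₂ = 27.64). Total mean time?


Each node sees arrival rate λ = 19.53/hr (tandem ⇒ throughput preserved).
W₁ = 1/(μ₁−λ) = 1/(29.82−19.53) = 0.09718 hr
W₂ = 1/(μ₂−λ) = 1/(27.64−19.53) = 0.12330 hr
W_total = W₁ + W₂ = 0.09718 + 0.12330 = 0.22049 hr

Final: 0.22049 hr


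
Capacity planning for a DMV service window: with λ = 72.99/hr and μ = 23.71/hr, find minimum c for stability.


Stability requires cμ > λ ⇔ c > λ/μ.
λ/μ = 72.99/23.71 = 3.0784
Minimum integer c = ⌊3.0784⌋ + 1 = 4
Check: 4·23.71 = 94.84 > 72.99, while 3·23.71 = 71.13 ≤ 72.99

Final: 4 servers


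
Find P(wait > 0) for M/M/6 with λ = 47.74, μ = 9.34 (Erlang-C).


a = λ/μ = 5.1113; ρ = a/6 = 0.8519
P₀ = 0.003757 (from M/M/c formula)
C(c,a) = [a^c/(c!(1−ρ))]·P₀ = [17832.54098/(720·0.1481)]·0.003757
= 167.22483·0.003757 = 0.628265

Final: 0.628265


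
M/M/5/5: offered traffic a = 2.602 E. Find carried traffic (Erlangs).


B(5,2.602) = 0.077486 (Erlang-B)
Carried load = a(1 − B) = 2.602·(1 − 0.077486) = 2.602·0.922514 = 2.4004 E

Final: 2.4004 Erlangs


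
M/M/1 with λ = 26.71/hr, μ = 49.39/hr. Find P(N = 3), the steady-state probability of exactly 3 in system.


ρ = 26.71/49.39 = 0.5408
P_n = (1−ρ)·ρ^n = (1 − 0.5408)·0.5408^3 = 0.4592·0.158163 = 0.072629

Final: 0.072629


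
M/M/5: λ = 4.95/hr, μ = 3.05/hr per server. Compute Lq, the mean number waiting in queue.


a = λ/μ = 1.6230; ρ = a/5 = 0.3246
P₀ = 0.196835
Lq = P₀·a^c·ρ / (c!·(1−ρ)²) = 0.196835·11.25970·0.3246/(120·0.45618)
= 0.01314

Final: 0.01314


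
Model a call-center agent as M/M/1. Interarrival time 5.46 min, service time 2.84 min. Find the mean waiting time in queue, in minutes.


λ = 60/5.46 = 10.9890 /hr
μ = 60/2.84 = 21.1268 /hr
ρ = λ/μ = 10.9890/21.1268 = 0.5201
Wq = ρ/(μ−λ) = 0.5201/(21.1268−10.9890) = 0.05131 hr
In minutes: 0.05131·60 = 3.078 min

Final: 3.078 min


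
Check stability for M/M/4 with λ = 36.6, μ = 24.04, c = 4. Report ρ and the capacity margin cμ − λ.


Total capacity cμ = 4·24.04 = 96.16/hr
ρ = λ/(cμ) = 36.6/96.16 = 0.3806
Stable ⇔ ρ < 1: YES
Spare capacity = cμ − λ = 96.16 − 36.6 = 59.56/hr

Final: ρ = 0.3806; stable; margin = 59.56/hr


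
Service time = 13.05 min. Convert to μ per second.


μ = 1/(service time) in consistent units.
1 second = 0.0166667 min, so μ = 0.0166667/13.05 = 0.001277 per second

Final: 0.001277 /sec


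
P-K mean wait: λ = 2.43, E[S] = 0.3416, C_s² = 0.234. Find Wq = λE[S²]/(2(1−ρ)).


ρ = λ·E[S] = 2.43·0.3416 = 0.8301
E[S²] = E[S]²(1+C_s²) = 0.3416²·(1+0.234) = 0.143996
Wq = λ·E[S²]/(2(1−ρ)) = 2.43·0.143996/(2·0.1699) = 1.02968 hr

Final: 1.02968 hr


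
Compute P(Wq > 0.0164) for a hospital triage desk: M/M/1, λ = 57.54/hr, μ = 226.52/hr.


ρ = 57.54/226.52 = 0.2540
P(Wq > t) = ρ·e^{−(μ−λ)t} = 0.2540·e^{−2.7713}
= 0.2540·0.062582 = 0.015897

Final: 0.015897


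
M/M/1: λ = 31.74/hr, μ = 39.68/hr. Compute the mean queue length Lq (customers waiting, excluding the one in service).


ρ = 31.74/39.68 = 0.7999
Lq = ρ²/(1−ρ) = 0.6398/0.2001 = 3.1976

Final: 3.1976


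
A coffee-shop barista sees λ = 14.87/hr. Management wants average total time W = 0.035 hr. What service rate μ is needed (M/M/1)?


W = 1/(μ−λ) ⇒ μ − λ = 1/W = 1/0.035 = 28.5714
μ = λ + 1/W = 14.87 + 28.5714 = 43.4414 per hr

Final: 43.4414 /hr


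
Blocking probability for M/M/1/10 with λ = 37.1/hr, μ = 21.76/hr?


ρ = λ/μ = 37.1/21.76 = 1.7050
P_K = (1−ρ)ρ^K/(1−ρ^(K+1)) = (-0.7050·207.563118)/(1 − 353.887485)
= -146.324367/-352.887485 = 0.414649

Final: 0.414649


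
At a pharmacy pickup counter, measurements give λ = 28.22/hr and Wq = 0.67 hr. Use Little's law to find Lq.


Lq = λWq = 28.22·0.67 = 18.9074

Final: 18.9074


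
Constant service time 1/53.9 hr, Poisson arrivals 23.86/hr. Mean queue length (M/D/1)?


ρ = 23.86/53.9 = 0.4427
M/D/1: Lq = ρ²/(2(1−ρ)) = 0.1960/(2·0.5573) = 0.17580

Final: 0.17580


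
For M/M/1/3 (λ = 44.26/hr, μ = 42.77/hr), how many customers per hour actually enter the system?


ρ = 1.0348; P_K = (1−ρ)ρ^3/(1−ρ^4) = 0.262984
λ_eff = λ(1 − P_K) = 44.26·(1 − 0.262984) = 44.26·0.737016 = 32.6203 /hr

Final: 32.6203 /hr


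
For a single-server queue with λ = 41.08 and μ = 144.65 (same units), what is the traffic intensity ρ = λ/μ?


ρ = λ/μ = 41.08/144.65 = 0.2840

Final: 0.2840


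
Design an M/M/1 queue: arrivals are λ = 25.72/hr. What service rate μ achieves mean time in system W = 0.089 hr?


W = 1/(μ−λ) ⇒ μ − λ = 1/W = 1/0.089 = 11.2360
μ = λ + 1/W = 25.72 + 11.2360 = 36.9560 per hr

Final: 36.9560 /hr


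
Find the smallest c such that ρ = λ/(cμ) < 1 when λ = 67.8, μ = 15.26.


Stability requires cμ > λ ⇔ c > λ/μ.
λ/μ = 67.8/15.26 = 4.4430
Minimum integer c = ⌊4.4430⌋ + 1 = 5
Check: 5·15.26 = 76.30 > 67.8, while 4·15.26 = 61.04 ≤ 67.8

Final: 5 servers


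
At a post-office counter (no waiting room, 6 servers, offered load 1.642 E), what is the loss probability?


B(c,a) = (a^c/c!) / Σ_{k=0}^{c} a^k/k!
a^6/6! = 0.027221
Σ terms (k=0..6): 1.00000 + 1.64200 + 1.34808 + 0.73785 + 0.30289 + 0.09947 + 0.02722 = 5.157509
B = 0.027221/5.157509 = 0.005278

Final: 0.005278


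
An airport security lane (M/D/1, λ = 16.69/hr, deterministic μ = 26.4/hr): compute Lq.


ρ = 16.69/26.4 = 0.6322
M/D/1: Lq = ρ²/(2(1−ρ)) = 0.3997/(2·0.3678) = 0.54332

Final: 0.54332


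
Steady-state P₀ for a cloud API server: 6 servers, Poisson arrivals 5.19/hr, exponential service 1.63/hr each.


a = λ/μ = 5.19/1.63 = 3.1840; ρ = a/c = 0.5307
Σ_{k=0}^{5} a^k/k! (terms k=0..5) = 1.00000 + 3.18405 + 5.06908 + 5.38007 + 4.28260 + 2.72720 = 21.64301
Tail: a^6/(6!(1−ρ)) = 1042.02592/(720·0.4693) = 3.08370
P₀ = 1/(21.64301 + 3.08370) = 1/24.72671 = 0.040442

Final: 0.040442


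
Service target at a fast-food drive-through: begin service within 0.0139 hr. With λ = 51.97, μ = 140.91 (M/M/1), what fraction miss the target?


ρ = 51.97/140.91 = 0.3688
P(Wq > t) = ρ·e^{−(μ−λ)t} = 0.3688·e^{−1.2363}
= 0.3688·0.290467 = 0.107129

Final: 0.107129


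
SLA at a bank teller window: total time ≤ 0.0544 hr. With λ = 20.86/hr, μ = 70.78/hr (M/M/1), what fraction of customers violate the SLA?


W ~ Exponential(μ−λ) for M/M/1.
μ − λ = 70.78 − 20.86 = 49.9200
P(W > t) = e^{−(μ−λ)t} = e^{−2.7156} = 0.066162

Final: 0.066162


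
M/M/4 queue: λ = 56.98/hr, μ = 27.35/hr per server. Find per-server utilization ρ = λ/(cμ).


ρ = λ/(cμ) = 56.98/(4·27.35) = 56.98/109.40 = 0.5208

Final: 0.5208


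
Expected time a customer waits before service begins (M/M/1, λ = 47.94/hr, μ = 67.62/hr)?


ρ = 47.94/67.62 = 0.7090
Wq = ρ/(μ−λ) = 0.7090/(67.62 − 47.94) = 0.7090/19.68 = 0.03602 hr

Final: 0.03602 hr


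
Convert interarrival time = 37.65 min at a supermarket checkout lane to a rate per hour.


λ = 1/(interarrival time) in consistent units.
1 hour = 60 min, so λ = 60/37.65 = 1.5936 per hour

Final: 1.5936 /hr


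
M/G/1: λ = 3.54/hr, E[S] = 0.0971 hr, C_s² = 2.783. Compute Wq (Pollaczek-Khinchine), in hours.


ρ = λ·E[S] = 3.54·0.0971 = 0.3437
E[S²] = E[S]²(1+C_s²) = 0.0971²·(1+2.783) = 0.035668
Wq = λ·E[S²]/(2(1−ρ)) = 3.54·0.035668/(2·0.6563) = 0.09620 hr

Final: 0.09620 hr


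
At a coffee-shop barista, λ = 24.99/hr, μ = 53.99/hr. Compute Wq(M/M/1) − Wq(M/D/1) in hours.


ρ = 24.99/53.99 = 0.4629
Wq(M/M/1) = ρ/(μ−λ) = 0.4629/29.00 = 0.01596 hr
Wq(M/D/1) = ρ/(2(μ−λ)) = 0.007980 hr
Savings = 0.01596 − 0.007980 = 0.007980 hr

Final: 0.007980 hr


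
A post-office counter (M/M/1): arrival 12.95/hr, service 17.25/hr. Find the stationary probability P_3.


ρ = 12.95/17.25 = 0.7507
P_n = (1−ρ)·ρ^n = (1 − 0.7507)·0.7507^3 = 0.2493·0.423099 = 0.105468

Final: 0.105468


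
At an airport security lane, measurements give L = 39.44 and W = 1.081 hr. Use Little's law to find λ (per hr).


λ = L/W = 39.44/1.081 = 36.4847 /hr

Final: 36.4847 /hr


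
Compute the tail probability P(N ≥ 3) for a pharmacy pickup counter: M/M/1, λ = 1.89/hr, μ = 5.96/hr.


ρ = 1.89/5.96 = 0.3171
P(N ≥ n) = ρ^n = 0.3171^3 = 0.031889

Final: 0.031889


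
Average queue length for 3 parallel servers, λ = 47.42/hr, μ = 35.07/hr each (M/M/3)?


a = λ/μ = 1.3522; ρ = a/3 = 0.4507
P₀ = 0.248977
Lq = P₀·a^c·ρ / (c!·(1−ρ)²) = 0.248977·2.47216·0.4507/(6·0.30171)
= 0.15325

Final: 0.15325


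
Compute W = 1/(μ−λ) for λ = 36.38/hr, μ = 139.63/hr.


W = 1/(μ−λ) = 1/(139.63 − 36.38) = 1/103.25 = 0.009685 hr

Final: 0.009685 hr


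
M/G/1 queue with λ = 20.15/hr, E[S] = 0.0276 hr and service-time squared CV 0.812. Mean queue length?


ρ = λ·E[S] = 20.15·0.0276 = 0.5561
Lq = ρ²(1+C_s²)/(2(1−ρ)) = 0.3093·(1+0.812)/(2·0.4439)
= 0.3093·1.8120/0.8877 = 0.63132

Final: 0.63132


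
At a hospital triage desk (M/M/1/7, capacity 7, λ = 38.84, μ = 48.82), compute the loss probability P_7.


ρ = λ/μ = 38.84/48.82 = 0.7956
P_K = (1−ρ)ρ^K/(1−ρ^(K+1)) = (0.2044·0.201730)/(1 − 0.160491)
= 0.041239/0.839509 = 0.049122

Final: 0.049122


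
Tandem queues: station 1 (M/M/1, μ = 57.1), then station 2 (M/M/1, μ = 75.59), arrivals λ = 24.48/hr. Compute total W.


Each node sees arrival rate λ = 24.48/hr (tandem ⇒ throughput preserved).
W₁ = 1/(μ₁−λ) = 1/(57.1−24.48) = 0.03066 hr
W₂ = 1/(μ₂−λ) = 1/(75.59−24.48) = 0.01957 hr
W_total = W₁ + W₂ = 0.03066 + 0.01957 = 0.05022 hr

Final: 0.05022 hr


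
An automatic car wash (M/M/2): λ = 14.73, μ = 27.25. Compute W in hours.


a = 0.5406; ρ = 0.2703; P₀ = 0.574462
Lq = P₀·a^c·ρ/(c!(1−ρ)²) = 0.04260
Wq = Lq/λ = 0.04260/14.73 = 0.002892 hr
W = Wq + 1/μ = 0.002892 + 0.03670 = 0.03959 hr

Final: 0.03959 hr


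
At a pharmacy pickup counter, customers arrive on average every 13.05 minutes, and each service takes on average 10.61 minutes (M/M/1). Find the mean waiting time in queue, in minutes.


λ = 60/13.05 = 4.5977 /hr
μ = 60/10.61 = 5.6550 /hr
ρ = λ/μ = 4.5977/5.6550 = 0.8130
Wq = ρ/(μ−λ) = 0.8130/(5.6550−4.5977) = 0.76894 hr
In minutes: 0.76894·60 = 46.136 min

Final: 46.136 min


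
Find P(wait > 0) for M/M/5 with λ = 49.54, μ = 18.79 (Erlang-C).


a = λ/μ = 2.6365; ρ = a/5 = 0.5273
P₀ = 0.069321 (from M/M/c formula)
C(c,a) = [a^c/(c!(1−ρ))]·P₀ = [127.39316/(120·0.4727)]·0.069321
= 2.24585·0.069321 = 0.155684

Final: 0.155684


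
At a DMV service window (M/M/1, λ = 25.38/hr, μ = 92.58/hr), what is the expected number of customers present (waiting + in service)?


ρ = λ/μ = 25.38/92.58 = 0.2741
L = ρ/(1−ρ) = 0.2741/(1 − 0.2741) = 0.2741/0.7259 = 0.3777

Final: 0.3777


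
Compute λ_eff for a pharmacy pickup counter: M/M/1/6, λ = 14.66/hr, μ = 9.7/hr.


ρ = 1.5113; P_K = (1−ρ)ρ^6/(1−ρ^7) = 0.358225
λ_eff = λ(1 − P_K) = 14.66·(1 − 0.358225) = 14.66·0.641775 = 9.4084 /hr

Final: 9.4084 /hr


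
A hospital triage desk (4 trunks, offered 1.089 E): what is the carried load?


B(4,1.089) = 0.019826 (Erlang-B)
Carried load = a(1 − B) = 1.089·(1 − 0.019826) = 1.089·0.980174 = 1.0674 E

Final: 1.0674 Erlangs


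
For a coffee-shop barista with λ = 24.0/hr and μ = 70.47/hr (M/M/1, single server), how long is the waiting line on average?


ρ = 24.0/70.47 = 0.3406
Lq = ρ²/(1−ρ) = 0.1160/0.6594 = 0.1759

Final: 0.1759


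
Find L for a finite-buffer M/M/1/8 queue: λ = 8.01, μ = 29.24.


ρ = 8.01/29.24 = 0.2739
L = ρ[1 − (K+1)ρ^K + Kρ^(K+1)] / [(1−ρ)(1−ρ^(K+1))]
Numerator: 0.2739·(1 − 9·0.00003171 + 8·0.000008688) = 0.273881
Denominator: (0.7261)·(0.999991) = 0.726054
L = 0.273881/0.726054 = 0.3772

Final: 0.3772


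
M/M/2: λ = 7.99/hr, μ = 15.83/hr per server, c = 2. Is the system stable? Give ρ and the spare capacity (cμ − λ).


Total capacity cμ = 2·15.83 = 31.66/hr
ρ = λ/(cμ) = 7.99/31.66 = 0.2524
Stable ⇔ ρ < 1: YES
Spare capacity = cμ − λ = 31.66 − 7.99 = 23.67/hr

Final: ρ = 0.2524; stable; margin = 23.67/hr


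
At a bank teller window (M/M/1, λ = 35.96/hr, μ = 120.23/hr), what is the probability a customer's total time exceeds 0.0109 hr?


W ~ Exponential(μ−λ) for M/M/1.
μ − λ = 120.23 − 35.96 = 84.2700
P(W > t) = e^{−(μ−λ)t} = e^{−0.9185} = 0.399100

Final: 0.399100
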